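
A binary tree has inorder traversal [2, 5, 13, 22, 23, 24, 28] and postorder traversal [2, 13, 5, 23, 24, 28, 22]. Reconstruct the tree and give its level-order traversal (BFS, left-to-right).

Inorder:   [2, 5, 13, 22, 23, 24, 28]
Postorder: [2, 13, 5, 23, 24, 28, 22]
Algorithm: postorder visits root last, so walk postorder right-to-left;
each value is the root of the current inorder slice — split it at that
value, recurse on the right subtree first, then the left.
Recursive splits:
  root=22; inorder splits into left=[2, 5, 13], right=[23, 24, 28]
  root=28; inorder splits into left=[23, 24], right=[]
  root=24; inorder splits into left=[23], right=[]
  root=23; inorder splits into left=[], right=[]
  root=5; inorder splits into left=[2], right=[13]
  root=13; inorder splits into left=[], right=[]
  root=2; inorder splits into left=[], right=[]
Reconstructed level-order: [22, 5, 28, 2, 13, 24, 23]


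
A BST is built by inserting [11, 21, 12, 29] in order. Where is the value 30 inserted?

Starting tree (level order): [11, None, 21, 12, 29]
Insertion path: 11 -> 21 -> 29
Result: insert 30 as right child of 29
Final tree (level order): [11, None, 21, 12, 29, None, None, None, 30]


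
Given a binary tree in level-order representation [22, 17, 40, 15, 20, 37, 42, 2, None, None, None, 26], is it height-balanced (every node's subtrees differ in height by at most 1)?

Tree (level-order array): [22, 17, 40, 15, 20, 37, 42, 2, None, None, None, 26]
Definition: a tree is height-balanced if, at every node, |h(left) - h(right)| <= 1 (empty subtree has height -1).
Bottom-up per-node check:
  node 2: h_left=-1, h_right=-1, diff=0 [OK], height=0
  node 15: h_left=0, h_right=-1, diff=1 [OK], height=1
  node 20: h_left=-1, h_right=-1, diff=0 [OK], height=0
  node 17: h_left=1, h_right=0, diff=1 [OK], height=2
  node 26: h_left=-1, h_right=-1, diff=0 [OK], height=0
  node 37: h_left=0, h_right=-1, diff=1 [OK], height=1
  node 42: h_left=-1, h_right=-1, diff=0 [OK], height=0
  node 40: h_left=1, h_right=0, diff=1 [OK], height=2
  node 22: h_left=2, h_right=2, diff=0 [OK], height=3
All nodes satisfy the balance condition.
Result: Balanced


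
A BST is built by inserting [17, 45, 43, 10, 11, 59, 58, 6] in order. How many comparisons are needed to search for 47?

Search path for 47: 17 -> 45 -> 59 -> 58
Found: False
Comparisons: 4


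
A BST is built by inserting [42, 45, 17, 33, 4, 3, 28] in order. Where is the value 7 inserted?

Starting tree (level order): [42, 17, 45, 4, 33, None, None, 3, None, 28]
Insertion path: 42 -> 17 -> 4
Result: insert 7 as right child of 4
Final tree (level order): [42, 17, 45, 4, 33, None, None, 3, 7, 28]


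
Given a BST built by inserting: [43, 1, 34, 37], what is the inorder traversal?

Tree insertion order: [43, 1, 34, 37]
Tree (level-order array): [43, 1, None, None, 34, None, 37]
Inorder traversal: [1, 34, 37, 43]


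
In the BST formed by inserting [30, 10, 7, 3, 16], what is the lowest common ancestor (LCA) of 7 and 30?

Tree insertion order: [30, 10, 7, 3, 16]
Tree (level-order array): [30, 10, None, 7, 16, 3]
In a BST, the LCA of p=7, q=30 is the first node v on the
root-to-leaf path with p <= v <= q (go left if both < v, right if both > v).
Walk from root:
  at 30: 7 <= 30 <= 30, this is the LCA
LCA = 30


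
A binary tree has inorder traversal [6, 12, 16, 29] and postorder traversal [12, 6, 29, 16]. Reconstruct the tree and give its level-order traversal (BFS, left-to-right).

Inorder:   [6, 12, 16, 29]
Postorder: [12, 6, 29, 16]
Algorithm: postorder visits root last, so walk postorder right-to-left;
each value is the root of the current inorder slice — split it at that
value, recurse on the right subtree first, then the left.
Recursive splits:
  root=16; inorder splits into left=[6, 12], right=[29]
  root=29; inorder splits into left=[], right=[]
  root=6; inorder splits into left=[], right=[12]
  root=12; inorder splits into left=[], right=[]
Reconstructed level-order: [16, 6, 29, 12]


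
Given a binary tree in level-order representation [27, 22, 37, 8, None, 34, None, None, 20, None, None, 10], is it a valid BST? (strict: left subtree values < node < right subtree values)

Level-order array: [27, 22, 37, 8, None, 34, None, None, 20, None, None, 10]
Validate using subtree bounds (lo, hi): at each node, require lo < value < hi,
then recurse left with hi=value and right with lo=value.
Preorder trace (stopping at first violation):
  at node 27 with bounds (-inf, +inf): OK
  at node 22 with bounds (-inf, 27): OK
  at node 8 with bounds (-inf, 22): OK
  at node 20 with bounds (8, 22): OK
  at node 10 with bounds (8, 20): OK
  at node 37 with bounds (27, +inf): OK
  at node 34 with bounds (27, 37): OK
No violation found at any node.
Result: Valid BST


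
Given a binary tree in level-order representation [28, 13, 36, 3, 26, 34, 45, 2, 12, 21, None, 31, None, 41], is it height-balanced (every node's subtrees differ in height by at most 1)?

Tree (level-order array): [28, 13, 36, 3, 26, 34, 45, 2, 12, 21, None, 31, None, 41]
Definition: a tree is height-balanced if, at every node, |h(left) - h(right)| <= 1 (empty subtree has height -1).
Bottom-up per-node check:
  node 2: h_left=-1, h_right=-1, diff=0 [OK], height=0
  node 12: h_left=-1, h_right=-1, diff=0 [OK], height=0
  node 3: h_left=0, h_right=0, diff=0 [OK], height=1
  node 21: h_left=-1, h_right=-1, diff=0 [OK], height=0
  node 26: h_left=0, h_right=-1, diff=1 [OK], height=1
  node 13: h_left=1, h_right=1, diff=0 [OK], height=2
  node 31: h_left=-1, h_right=-1, diff=0 [OK], height=0
  node 34: h_left=0, h_right=-1, diff=1 [OK], height=1
  node 41: h_left=-1, h_right=-1, diff=0 [OK], height=0
  node 45: h_left=0, h_right=-1, diff=1 [OK], height=1
  node 36: h_left=1, h_right=1, diff=0 [OK], height=2
  node 28: h_left=2, h_right=2, diff=0 [OK], height=3
All nodes satisfy the balance condition.
Result: Balanced


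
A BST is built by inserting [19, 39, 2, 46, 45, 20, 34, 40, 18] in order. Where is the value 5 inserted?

Starting tree (level order): [19, 2, 39, None, 18, 20, 46, None, None, None, 34, 45, None, None, None, 40]
Insertion path: 19 -> 2 -> 18
Result: insert 5 as left child of 18
Final tree (level order): [19, 2, 39, None, 18, 20, 46, 5, None, None, 34, 45, None, None, None, None, None, 40]


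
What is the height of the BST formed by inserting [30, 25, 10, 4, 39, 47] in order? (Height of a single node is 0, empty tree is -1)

Insertion order: [30, 25, 10, 4, 39, 47]
Tree (level-order array): [30, 25, 39, 10, None, None, 47, 4]
Compute height bottom-up (empty subtree = -1):
  height(4) = 1 + max(-1, -1) = 0
  height(10) = 1 + max(0, -1) = 1
  height(25) = 1 + max(1, -1) = 2
  height(47) = 1 + max(-1, -1) = 0
  height(39) = 1 + max(-1, 0) = 1
  height(30) = 1 + max(2, 1) = 3
Height = 3


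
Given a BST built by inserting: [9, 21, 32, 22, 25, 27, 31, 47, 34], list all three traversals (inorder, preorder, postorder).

Tree insertion order: [9, 21, 32, 22, 25, 27, 31, 47, 34]
Tree (level-order array): [9, None, 21, None, 32, 22, 47, None, 25, 34, None, None, 27, None, None, None, 31]
Inorder (L, root, R): [9, 21, 22, 25, 27, 31, 32, 34, 47]
Preorder (root, L, R): [9, 21, 32, 22, 25, 27, 31, 47, 34]
Postorder (L, R, root): [31, 27, 25, 22, 34, 47, 32, 21, 9]


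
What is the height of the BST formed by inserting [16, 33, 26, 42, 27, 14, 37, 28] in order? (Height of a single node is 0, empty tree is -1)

Insertion order: [16, 33, 26, 42, 27, 14, 37, 28]
Tree (level-order array): [16, 14, 33, None, None, 26, 42, None, 27, 37, None, None, 28]
Compute height bottom-up (empty subtree = -1):
  height(14) = 1 + max(-1, -1) = 0
  height(28) = 1 + max(-1, -1) = 0
  height(27) = 1 + max(-1, 0) = 1
  height(26) = 1 + max(-1, 1) = 2
  height(37) = 1 + max(-1, -1) = 0
  height(42) = 1 + max(0, -1) = 1
  height(33) = 1 + max(2, 1) = 3
  height(16) = 1 + max(0, 3) = 4
Height = 4


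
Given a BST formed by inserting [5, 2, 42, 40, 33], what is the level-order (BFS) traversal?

Tree insertion order: [5, 2, 42, 40, 33]
Tree (level-order array): [5, 2, 42, None, None, 40, None, 33]
BFS from the root, enqueuing left then right child of each popped node:
  queue [5] -> pop 5, enqueue [2, 42], visited so far: [5]
  queue [2, 42] -> pop 2, enqueue [none], visited so far: [5, 2]
  queue [42] -> pop 42, enqueue [40], visited so far: [5, 2, 42]
  queue [40] -> pop 40, enqueue [33], visited so far: [5, 2, 42, 40]
  queue [33] -> pop 33, enqueue [none], visited so far: [5, 2, 42, 40, 33]
Result: [5, 2, 42, 40, 33]


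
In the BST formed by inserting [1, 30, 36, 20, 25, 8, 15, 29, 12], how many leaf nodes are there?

Tree built from: [1, 30, 36, 20, 25, 8, 15, 29, 12]
Tree (level-order array): [1, None, 30, 20, 36, 8, 25, None, None, None, 15, None, 29, 12]
Rule: A leaf has 0 children.
Per-node child counts:
  node 1: 1 child(ren)
  node 30: 2 child(ren)
  node 20: 2 child(ren)
  node 8: 1 child(ren)
  node 15: 1 child(ren)
  node 12: 0 child(ren)
  node 25: 1 child(ren)
  node 29: 0 child(ren)
  node 36: 0 child(ren)
Matching nodes: [12, 29, 36]
Count of leaf nodes: 3


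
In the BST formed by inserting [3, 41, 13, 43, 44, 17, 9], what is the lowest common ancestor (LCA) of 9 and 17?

Tree insertion order: [3, 41, 13, 43, 44, 17, 9]
Tree (level-order array): [3, None, 41, 13, 43, 9, 17, None, 44]
In a BST, the LCA of p=9, q=17 is the first node v on the
root-to-leaf path with p <= v <= q (go left if both < v, right if both > v).
Walk from root:
  at 3: both 9 and 17 > 3, go right
  at 41: both 9 and 17 < 41, go left
  at 13: 9 <= 13 <= 17, this is the LCA
LCA = 13


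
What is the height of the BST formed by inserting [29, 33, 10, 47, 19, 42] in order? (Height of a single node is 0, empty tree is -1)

Insertion order: [29, 33, 10, 47, 19, 42]
Tree (level-order array): [29, 10, 33, None, 19, None, 47, None, None, 42]
Compute height bottom-up (empty subtree = -1):
  height(19) = 1 + max(-1, -1) = 0
  height(10) = 1 + max(-1, 0) = 1
  height(42) = 1 + max(-1, -1) = 0
  height(47) = 1 + max(0, -1) = 1
  height(33) = 1 + max(-1, 1) = 2
  height(29) = 1 + max(1, 2) = 3
Height = 3


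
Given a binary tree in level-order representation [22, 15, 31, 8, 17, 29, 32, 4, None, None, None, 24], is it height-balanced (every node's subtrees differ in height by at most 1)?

Tree (level-order array): [22, 15, 31, 8, 17, 29, 32, 4, None, None, None, 24]
Definition: a tree is height-balanced if, at every node, |h(left) - h(right)| <= 1 (empty subtree has height -1).
Bottom-up per-node check:
  node 4: h_left=-1, h_right=-1, diff=0 [OK], height=0
  node 8: h_left=0, h_right=-1, diff=1 [OK], height=1
  node 17: h_left=-1, h_right=-1, diff=0 [OK], height=0
  node 15: h_left=1, h_right=0, diff=1 [OK], height=2
  node 24: h_left=-1, h_right=-1, diff=0 [OK], height=0
  node 29: h_left=0, h_right=-1, diff=1 [OK], height=1
  node 32: h_left=-1, h_right=-1, diff=0 [OK], height=0
  node 31: h_left=1, h_right=0, diff=1 [OK], height=2
  node 22: h_left=2, h_right=2, diff=0 [OK], height=3
All nodes satisfy the balance condition.
Result: Balanced


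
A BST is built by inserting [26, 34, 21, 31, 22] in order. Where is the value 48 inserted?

Starting tree (level order): [26, 21, 34, None, 22, 31]
Insertion path: 26 -> 34
Result: insert 48 as right child of 34
Final tree (level order): [26, 21, 34, None, 22, 31, 48]


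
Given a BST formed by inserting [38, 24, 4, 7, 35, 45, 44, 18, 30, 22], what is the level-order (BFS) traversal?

Tree insertion order: [38, 24, 4, 7, 35, 45, 44, 18, 30, 22]
Tree (level-order array): [38, 24, 45, 4, 35, 44, None, None, 7, 30, None, None, None, None, 18, None, None, None, 22]
BFS from the root, enqueuing left then right child of each popped node:
  queue [38] -> pop 38, enqueue [24, 45], visited so far: [38]
  queue [24, 45] -> pop 24, enqueue [4, 35], visited so far: [38, 24]
  queue [45, 4, 35] -> pop 45, enqueue [44], visited so far: [38, 24, 45]
  queue [4, 35, 44] -> pop 4, enqueue [7], visited so far: [38, 24, 45, 4]
  queue [35, 44, 7] -> pop 35, enqueue [30], visited so far: [38, 24, 45, 4, 35]
  queue [44, 7, 30] -> pop 44, enqueue [none], visited so far: [38, 24, 45, 4, 35, 44]
  queue [7, 30] -> pop 7, enqueue [18], visited so far: [38, 24, 45, 4, 35, 44, 7]
  queue [30, 18] -> pop 30, enqueue [none], visited so far: [38, 24, 45, 4, 35, 44, 7, 30]
  queue [18] -> pop 18, enqueue [22], visited so far: [38, 24, 45, 4, 35, 44, 7, 30, 18]
  queue [22] -> pop 22, enqueue [none], visited so far: [38, 24, 45, 4, 35, 44, 7, 30, 18, 22]
Result: [38, 24, 45, 4, 35, 44, 7, 30, 18, 22]


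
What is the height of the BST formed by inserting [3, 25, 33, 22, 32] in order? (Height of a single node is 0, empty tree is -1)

Insertion order: [3, 25, 33, 22, 32]
Tree (level-order array): [3, None, 25, 22, 33, None, None, 32]
Compute height bottom-up (empty subtree = -1):
  height(22) = 1 + max(-1, -1) = 0
  height(32) = 1 + max(-1, -1) = 0
  height(33) = 1 + max(0, -1) = 1
  height(25) = 1 + max(0, 1) = 2
  height(3) = 1 + max(-1, 2) = 3
Height = 3


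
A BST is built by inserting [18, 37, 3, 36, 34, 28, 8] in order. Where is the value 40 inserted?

Starting tree (level order): [18, 3, 37, None, 8, 36, None, None, None, 34, None, 28]
Insertion path: 18 -> 37
Result: insert 40 as right child of 37
Final tree (level order): [18, 3, 37, None, 8, 36, 40, None, None, 34, None, None, None, 28]


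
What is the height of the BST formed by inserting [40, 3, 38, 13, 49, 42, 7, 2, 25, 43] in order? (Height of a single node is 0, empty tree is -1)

Insertion order: [40, 3, 38, 13, 49, 42, 7, 2, 25, 43]
Tree (level-order array): [40, 3, 49, 2, 38, 42, None, None, None, 13, None, None, 43, 7, 25]
Compute height bottom-up (empty subtree = -1):
  height(2) = 1 + max(-1, -1) = 0
  height(7) = 1 + max(-1, -1) = 0
  height(25) = 1 + max(-1, -1) = 0
  height(13) = 1 + max(0, 0) = 1
  height(38) = 1 + max(1, -1) = 2
  height(3) = 1 + max(0, 2) = 3
  height(43) = 1 + max(-1, -1) = 0
  height(42) = 1 + max(-1, 0) = 1
  height(49) = 1 + max(1, -1) = 2
  height(40) = 1 + max(3, 2) = 4
Height = 4


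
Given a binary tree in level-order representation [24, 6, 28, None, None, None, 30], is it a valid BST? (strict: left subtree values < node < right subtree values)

Level-order array: [24, 6, 28, None, None, None, 30]
Validate using subtree bounds (lo, hi): at each node, require lo < value < hi,
then recurse left with hi=value and right with lo=value.
Preorder trace (stopping at first violation):
  at node 24 with bounds (-inf, +inf): OK
  at node 6 with bounds (-inf, 24): OK
  at node 28 with bounds (24, +inf): OK
  at node 30 with bounds (28, +inf): OK
No violation found at any node.
Result: Valid BST


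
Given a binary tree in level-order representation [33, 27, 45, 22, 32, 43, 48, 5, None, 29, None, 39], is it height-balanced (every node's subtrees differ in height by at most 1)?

Tree (level-order array): [33, 27, 45, 22, 32, 43, 48, 5, None, 29, None, 39]
Definition: a tree is height-balanced if, at every node, |h(left) - h(right)| <= 1 (empty subtree has height -1).
Bottom-up per-node check:
  node 5: h_left=-1, h_right=-1, diff=0 [OK], height=0
  node 22: h_left=0, h_right=-1, diff=1 [OK], height=1
  node 29: h_left=-1, h_right=-1, diff=0 [OK], height=0
  node 32: h_left=0, h_right=-1, diff=1 [OK], height=1
  node 27: h_left=1, h_right=1, diff=0 [OK], height=2
  node 39: h_left=-1, h_right=-1, diff=0 [OK], height=0
  node 43: h_left=0, h_right=-1, diff=1 [OK], height=1
  node 48: h_left=-1, h_right=-1, diff=0 [OK], height=0
  node 45: h_left=1, h_right=0, diff=1 [OK], height=2
  node 33: h_left=2, h_right=2, diff=0 [OK], height=3
All nodes satisfy the balance condition.
Result: Balanced


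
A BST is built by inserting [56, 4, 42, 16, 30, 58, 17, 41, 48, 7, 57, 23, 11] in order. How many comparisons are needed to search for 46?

Search path for 46: 56 -> 4 -> 42 -> 48
Found: False
Comparisons: 4


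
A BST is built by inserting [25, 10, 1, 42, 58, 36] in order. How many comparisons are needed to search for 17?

Search path for 17: 25 -> 10
Found: False
Comparisons: 2


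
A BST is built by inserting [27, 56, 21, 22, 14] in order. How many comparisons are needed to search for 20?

Search path for 20: 27 -> 21 -> 14
Found: False
Comparisons: 3


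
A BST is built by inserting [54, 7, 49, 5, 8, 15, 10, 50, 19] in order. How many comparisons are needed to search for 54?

Search path for 54: 54
Found: True
Comparisons: 1


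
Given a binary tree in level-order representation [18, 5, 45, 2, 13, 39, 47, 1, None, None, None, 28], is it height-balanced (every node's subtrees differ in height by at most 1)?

Tree (level-order array): [18, 5, 45, 2, 13, 39, 47, 1, None, None, None, 28]
Definition: a tree is height-balanced if, at every node, |h(left) - h(right)| <= 1 (empty subtree has height -1).
Bottom-up per-node check:
  node 1: h_left=-1, h_right=-1, diff=0 [OK], height=0
  node 2: h_left=0, h_right=-1, diff=1 [OK], height=1
  node 13: h_left=-1, h_right=-1, diff=0 [OK], height=0
  node 5: h_left=1, h_right=0, diff=1 [OK], height=2
  node 28: h_left=-1, h_right=-1, diff=0 [OK], height=0
  node 39: h_left=0, h_right=-1, diff=1 [OK], height=1
  node 47: h_left=-1, h_right=-1, diff=0 [OK], height=0
  node 45: h_left=1, h_right=0, diff=1 [OK], height=2
  node 18: h_left=2, h_right=2, diff=0 [OK], height=3
All nodes satisfy the balance condition.
Result: Balanced


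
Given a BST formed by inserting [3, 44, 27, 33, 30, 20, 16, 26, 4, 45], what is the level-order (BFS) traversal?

Tree insertion order: [3, 44, 27, 33, 30, 20, 16, 26, 4, 45]
Tree (level-order array): [3, None, 44, 27, 45, 20, 33, None, None, 16, 26, 30, None, 4]
BFS from the root, enqueuing left then right child of each popped node:
  queue [3] -> pop 3, enqueue [44], visited so far: [3]
  queue [44] -> pop 44, enqueue [27, 45], visited so far: [3, 44]
  queue [27, 45] -> pop 27, enqueue [20, 33], visited so far: [3, 44, 27]
  queue [45, 20, 33] -> pop 45, enqueue [none], visited so far: [3, 44, 27, 45]
  queue [20, 33] -> pop 20, enqueue [16, 26], visited so far: [3, 44, 27, 45, 20]
  queue [33, 16, 26] -> pop 33, enqueue [30], visited so far: [3, 44, 27, 45, 20, 33]
  queue [16, 26, 30] -> pop 16, enqueue [4], visited so far: [3, 44, 27, 45, 20, 33, 16]
  queue [26, 30, 4] -> pop 26, enqueue [none], visited so far: [3, 44, 27, 45, 20, 33, 16, 26]
  queue [30, 4] -> pop 30, enqueue [none], visited so far: [3, 44, 27, 45, 20, 33, 16, 26, 30]
  queue [4] -> pop 4, enqueue [none], visited so far: [3, 44, 27, 45, 20, 33, 16, 26, 30, 4]
Result: [3, 44, 27, 45, 20, 33, 16, 26, 30, 4]


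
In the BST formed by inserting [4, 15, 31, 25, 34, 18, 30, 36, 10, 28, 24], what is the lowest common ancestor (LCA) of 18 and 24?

Tree insertion order: [4, 15, 31, 25, 34, 18, 30, 36, 10, 28, 24]
Tree (level-order array): [4, None, 15, 10, 31, None, None, 25, 34, 18, 30, None, 36, None, 24, 28]
In a BST, the LCA of p=18, q=24 is the first node v on the
root-to-leaf path with p <= v <= q (go left if both < v, right if both > v).
Walk from root:
  at 4: both 18 and 24 > 4, go right
  at 15: both 18 and 24 > 15, go right
  at 31: both 18 and 24 < 31, go left
  at 25: both 18 and 24 < 25, go left
  at 18: 18 <= 18 <= 24, this is the LCA
LCA = 18


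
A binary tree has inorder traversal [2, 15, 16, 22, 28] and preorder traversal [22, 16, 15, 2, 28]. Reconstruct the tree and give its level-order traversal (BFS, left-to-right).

Inorder:  [2, 15, 16, 22, 28]
Preorder: [22, 16, 15, 2, 28]
Algorithm: preorder visits root first, so consume preorder in order;
for each root, split the current inorder slice at that value into
left-subtree inorder and right-subtree inorder, then recurse.
Recursive splits:
  root=22; inorder splits into left=[2, 15, 16], right=[28]
  root=16; inorder splits into left=[2, 15], right=[]
  root=15; inorder splits into left=[2], right=[]
  root=2; inorder splits into left=[], right=[]
  root=28; inorder splits into left=[], right=[]
Reconstructed level-order: [22, 16, 28, 15, 2]


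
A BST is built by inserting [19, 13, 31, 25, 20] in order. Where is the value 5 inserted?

Starting tree (level order): [19, 13, 31, None, None, 25, None, 20]
Insertion path: 19 -> 13
Result: insert 5 as left child of 13
Final tree (level order): [19, 13, 31, 5, None, 25, None, None, None, 20]


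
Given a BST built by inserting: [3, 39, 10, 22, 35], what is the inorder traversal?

Tree insertion order: [3, 39, 10, 22, 35]
Tree (level-order array): [3, None, 39, 10, None, None, 22, None, 35]
Inorder traversal: [3, 10, 22, 35, 39]


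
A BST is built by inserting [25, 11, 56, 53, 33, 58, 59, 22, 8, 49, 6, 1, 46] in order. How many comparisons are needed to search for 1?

Search path for 1: 25 -> 11 -> 8 -> 6 -> 1
Found: True
Comparisons: 5


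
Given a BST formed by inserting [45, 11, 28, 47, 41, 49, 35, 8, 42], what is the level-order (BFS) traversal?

Tree insertion order: [45, 11, 28, 47, 41, 49, 35, 8, 42]
Tree (level-order array): [45, 11, 47, 8, 28, None, 49, None, None, None, 41, None, None, 35, 42]
BFS from the root, enqueuing left then right child of each popped node:
  queue [45] -> pop 45, enqueue [11, 47], visited so far: [45]
  queue [11, 47] -> pop 11, enqueue [8, 28], visited so far: [45, 11]
  queue [47, 8, 28] -> pop 47, enqueue [49], visited so far: [45, 11, 47]
  queue [8, 28, 49] -> pop 8, enqueue [none], visited so far: [45, 11, 47, 8]
  queue [28, 49] -> pop 28, enqueue [41], visited so far: [45, 11, 47, 8, 28]
  queue [49, 41] -> pop 49, enqueue [none], visited so far: [45, 11, 47, 8, 28, 49]
  queue [41] -> pop 41, enqueue [35, 42], visited so far: [45, 11, 47, 8, 28, 49, 41]
  queue [35, 42] -> pop 35, enqueue [none], visited so far: [45, 11, 47, 8, 28, 49, 41, 35]
  queue [42] -> pop 42, enqueue [none], visited so far: [45, 11, 47, 8, 28, 49, 41, 35, 42]
Result: [45, 11, 47, 8, 28, 49, 41, 35, 42]


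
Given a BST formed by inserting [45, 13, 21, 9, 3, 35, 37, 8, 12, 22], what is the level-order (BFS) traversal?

Tree insertion order: [45, 13, 21, 9, 3, 35, 37, 8, 12, 22]
Tree (level-order array): [45, 13, None, 9, 21, 3, 12, None, 35, None, 8, None, None, 22, 37]
BFS from the root, enqueuing left then right child of each popped node:
  queue [45] -> pop 45, enqueue [13], visited so far: [45]
  queue [13] -> pop 13, enqueue [9, 21], visited so far: [45, 13]
  queue [9, 21] -> pop 9, enqueue [3, 12], visited so far: [45, 13, 9]
  queue [21, 3, 12] -> pop 21, enqueue [35], visited so far: [45, 13, 9, 21]
  queue [3, 12, 35] -> pop 3, enqueue [8], visited so far: [45, 13, 9, 21, 3]
  queue [12, 35, 8] -> pop 12, enqueue [none], visited so far: [45, 13, 9, 21, 3, 12]
  queue [35, 8] -> pop 35, enqueue [22, 37], visited so far: [45, 13, 9, 21, 3, 12, 35]
  queue [8, 22, 37] -> pop 8, enqueue [none], visited so far: [45, 13, 9, 21, 3, 12, 35, 8]
  queue [22, 37] -> pop 22, enqueue [none], visited so far: [45, 13, 9, 21, 3, 12, 35, 8, 22]
  queue [37] -> pop 37, enqueue [none], visited so far: [45, 13, 9, 21, 3, 12, 35, 8, 22, 37]
Result: [45, 13, 9, 21, 3, 12, 35, 8, 22, 37]


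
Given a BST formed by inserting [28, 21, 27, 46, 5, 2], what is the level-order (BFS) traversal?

Tree insertion order: [28, 21, 27, 46, 5, 2]
Tree (level-order array): [28, 21, 46, 5, 27, None, None, 2]
BFS from the root, enqueuing left then right child of each popped node:
  queue [28] -> pop 28, enqueue [21, 46], visited so far: [28]
  queue [21, 46] -> pop 21, enqueue [5, 27], visited so far: [28, 21]
  queue [46, 5, 27] -> pop 46, enqueue [none], visited so far: [28, 21, 46]
  queue [5, 27] -> pop 5, enqueue [2], visited so far: [28, 21, 46, 5]
  queue [27, 2] -> pop 27, enqueue [none], visited so far: [28, 21, 46, 5, 27]
  queue [2] -> pop 2, enqueue [none], visited so far: [28, 21, 46, 5, 27, 2]
Result: [28, 21, 46, 5, 27, 2]


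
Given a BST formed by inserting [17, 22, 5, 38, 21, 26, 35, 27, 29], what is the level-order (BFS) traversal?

Tree insertion order: [17, 22, 5, 38, 21, 26, 35, 27, 29]
Tree (level-order array): [17, 5, 22, None, None, 21, 38, None, None, 26, None, None, 35, 27, None, None, 29]
BFS from the root, enqueuing left then right child of each popped node:
  queue [17] -> pop 17, enqueue [5, 22], visited so far: [17]
  queue [5, 22] -> pop 5, enqueue [none], visited so far: [17, 5]
  queue [22] -> pop 22, enqueue [21, 38], visited so far: [17, 5, 22]
  queue [21, 38] -> pop 21, enqueue [none], visited so far: [17, 5, 22, 21]
  queue [38] -> pop 38, enqueue [26], visited so far: [17, 5, 22, 21, 38]
  queue [26] -> pop 26, enqueue [35], visited so far: [17, 5, 22, 21, 38, 26]
  queue [35] -> pop 35, enqueue [27], visited so far: [17, 5, 22, 21, 38, 26, 35]
  queue [27] -> pop 27, enqueue [29], visited so far: [17, 5, 22, 21, 38, 26, 35, 27]
  queue [29] -> pop 29, enqueue [none], visited so far: [17, 5, 22, 21, 38, 26, 35, 27, 29]
Result: [17, 5, 22, 21, 38, 26, 35, 27, 29]


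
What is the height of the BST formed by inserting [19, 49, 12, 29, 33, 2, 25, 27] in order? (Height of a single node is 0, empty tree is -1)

Insertion order: [19, 49, 12, 29, 33, 2, 25, 27]
Tree (level-order array): [19, 12, 49, 2, None, 29, None, None, None, 25, 33, None, 27]
Compute height bottom-up (empty subtree = -1):
  height(2) = 1 + max(-1, -1) = 0
  height(12) = 1 + max(0, -1) = 1
  height(27) = 1 + max(-1, -1) = 0
  height(25) = 1 + max(-1, 0) = 1
  height(33) = 1 + max(-1, -1) = 0
  height(29) = 1 + max(1, 0) = 2
  height(49) = 1 + max(2, -1) = 3
  height(19) = 1 + max(1, 3) = 4
Height = 4


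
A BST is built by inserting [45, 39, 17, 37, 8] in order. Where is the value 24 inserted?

Starting tree (level order): [45, 39, None, 17, None, 8, 37]
Insertion path: 45 -> 39 -> 17 -> 37
Result: insert 24 as left child of 37
Final tree (level order): [45, 39, None, 17, None, 8, 37, None, None, 24]


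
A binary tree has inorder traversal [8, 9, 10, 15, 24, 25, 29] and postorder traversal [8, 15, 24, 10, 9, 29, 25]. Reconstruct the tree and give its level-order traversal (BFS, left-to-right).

Inorder:   [8, 9, 10, 15, 24, 25, 29]
Postorder: [8, 15, 24, 10, 9, 29, 25]
Algorithm: postorder visits root last, so walk postorder right-to-left;
each value is the root of the current inorder slice — split it at that
value, recurse on the right subtree first, then the left.
Recursive splits:
  root=25; inorder splits into left=[8, 9, 10, 15, 24], right=[29]
  root=29; inorder splits into left=[], right=[]
  root=9; inorder splits into left=[8], right=[10, 15, 24]
  root=10; inorder splits into left=[], right=[15, 24]
  root=24; inorder splits into left=[15], right=[]
  root=15; inorder splits into left=[], right=[]
  root=8; inorder splits into left=[], right=[]
Reconstructed level-order: [25, 9, 29, 8, 10, 24, 15]


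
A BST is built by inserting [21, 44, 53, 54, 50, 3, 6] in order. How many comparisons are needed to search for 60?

Search path for 60: 21 -> 44 -> 53 -> 54
Found: False
Comparisons: 4


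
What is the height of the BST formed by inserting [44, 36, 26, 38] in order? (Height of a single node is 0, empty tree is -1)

Insertion order: [44, 36, 26, 38]
Tree (level-order array): [44, 36, None, 26, 38]
Compute height bottom-up (empty subtree = -1):
  height(26) = 1 + max(-1, -1) = 0
  height(38) = 1 + max(-1, -1) = 0
  height(36) = 1 + max(0, 0) = 1
  height(44) = 1 + max(1, -1) = 2
Height = 2


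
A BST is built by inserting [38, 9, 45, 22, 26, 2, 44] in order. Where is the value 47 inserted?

Starting tree (level order): [38, 9, 45, 2, 22, 44, None, None, None, None, 26]
Insertion path: 38 -> 45
Result: insert 47 as right child of 45
Final tree (level order): [38, 9, 45, 2, 22, 44, 47, None, None, None, 26]


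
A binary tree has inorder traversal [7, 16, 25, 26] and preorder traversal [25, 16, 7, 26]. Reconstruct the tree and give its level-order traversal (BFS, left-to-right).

Inorder:  [7, 16, 25, 26]
Preorder: [25, 16, 7, 26]
Algorithm: preorder visits root first, so consume preorder in order;
for each root, split the current inorder slice at that value into
left-subtree inorder and right-subtree inorder, then recurse.
Recursive splits:
  root=25; inorder splits into left=[7, 16], right=[26]
  root=16; inorder splits into left=[7], right=[]
  root=7; inorder splits into left=[], right=[]
  root=26; inorder splits into left=[], right=[]
Reconstructed level-order: [25, 16, 26, 7]


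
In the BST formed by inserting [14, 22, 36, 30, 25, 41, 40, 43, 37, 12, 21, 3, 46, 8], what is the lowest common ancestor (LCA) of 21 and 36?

Tree insertion order: [14, 22, 36, 30, 25, 41, 40, 43, 37, 12, 21, 3, 46, 8]
Tree (level-order array): [14, 12, 22, 3, None, 21, 36, None, 8, None, None, 30, 41, None, None, 25, None, 40, 43, None, None, 37, None, None, 46]
In a BST, the LCA of p=21, q=36 is the first node v on the
root-to-leaf path with p <= v <= q (go left if both < v, right if both > v).
Walk from root:
  at 14: both 21 and 36 > 14, go right
  at 22: 21 <= 22 <= 36, this is the LCA
LCA = 22


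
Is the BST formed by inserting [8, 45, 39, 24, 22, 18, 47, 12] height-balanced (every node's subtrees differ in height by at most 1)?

Tree (level-order array): [8, None, 45, 39, 47, 24, None, None, None, 22, None, 18, None, 12]
Definition: a tree is height-balanced if, at every node, |h(left) - h(right)| <= 1 (empty subtree has height -1).
Bottom-up per-node check:
  node 12: h_left=-1, h_right=-1, diff=0 [OK], height=0
  node 18: h_left=0, h_right=-1, diff=1 [OK], height=1
  node 22: h_left=1, h_right=-1, diff=2 [FAIL (|1--1|=2 > 1)], height=2
  node 24: h_left=2, h_right=-1, diff=3 [FAIL (|2--1|=3 > 1)], height=3
  node 39: h_left=3, h_right=-1, diff=4 [FAIL (|3--1|=4 > 1)], height=4
  node 47: h_left=-1, h_right=-1, diff=0 [OK], height=0
  node 45: h_left=4, h_right=0, diff=4 [FAIL (|4-0|=4 > 1)], height=5
  node 8: h_left=-1, h_right=5, diff=6 [FAIL (|-1-5|=6 > 1)], height=6
Node 22 violates the condition: |1 - -1| = 2 > 1.
Result: Not balanced


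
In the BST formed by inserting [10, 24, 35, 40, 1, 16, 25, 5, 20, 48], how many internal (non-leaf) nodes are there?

Tree built from: [10, 24, 35, 40, 1, 16, 25, 5, 20, 48]
Tree (level-order array): [10, 1, 24, None, 5, 16, 35, None, None, None, 20, 25, 40, None, None, None, None, None, 48]
Rule: An internal node has at least one child.
Per-node child counts:
  node 10: 2 child(ren)
  node 1: 1 child(ren)
  node 5: 0 child(ren)
  node 24: 2 child(ren)
  node 16: 1 child(ren)
  node 20: 0 child(ren)
  node 35: 2 child(ren)
  node 25: 0 child(ren)
  node 40: 1 child(ren)
  node 48: 0 child(ren)
Matching nodes: [10, 1, 24, 16, 35, 40]
Count of internal (non-leaf) nodes: 6


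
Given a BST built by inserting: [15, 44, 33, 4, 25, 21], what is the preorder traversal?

Tree insertion order: [15, 44, 33, 4, 25, 21]
Tree (level-order array): [15, 4, 44, None, None, 33, None, 25, None, 21]
Preorder traversal: [15, 4, 44, 33, 25, 21]


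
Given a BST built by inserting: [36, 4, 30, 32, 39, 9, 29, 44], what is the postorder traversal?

Tree insertion order: [36, 4, 30, 32, 39, 9, 29, 44]
Tree (level-order array): [36, 4, 39, None, 30, None, 44, 9, 32, None, None, None, 29]
Postorder traversal: [29, 9, 32, 30, 4, 44, 39, 36]


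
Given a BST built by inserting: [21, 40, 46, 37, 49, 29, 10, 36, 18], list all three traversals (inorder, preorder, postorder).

Tree insertion order: [21, 40, 46, 37, 49, 29, 10, 36, 18]
Tree (level-order array): [21, 10, 40, None, 18, 37, 46, None, None, 29, None, None, 49, None, 36]
Inorder (L, root, R): [10, 18, 21, 29, 36, 37, 40, 46, 49]
Preorder (root, L, R): [21, 10, 18, 40, 37, 29, 36, 46, 49]
Postorder (L, R, root): [18, 10, 36, 29, 37, 49, 46, 40, 21]


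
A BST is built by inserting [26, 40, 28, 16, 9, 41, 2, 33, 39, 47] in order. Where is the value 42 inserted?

Starting tree (level order): [26, 16, 40, 9, None, 28, 41, 2, None, None, 33, None, 47, None, None, None, 39]
Insertion path: 26 -> 40 -> 41 -> 47
Result: insert 42 as left child of 47
Final tree (level order): [26, 16, 40, 9, None, 28, 41, 2, None, None, 33, None, 47, None, None, None, 39, 42]


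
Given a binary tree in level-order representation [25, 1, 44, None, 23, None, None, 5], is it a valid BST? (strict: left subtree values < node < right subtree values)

Level-order array: [25, 1, 44, None, 23, None, None, 5]
Validate using subtree bounds (lo, hi): at each node, require lo < value < hi,
then recurse left with hi=value and right with lo=value.
Preorder trace (stopping at first violation):
  at node 25 with bounds (-inf, +inf): OK
  at node 1 with bounds (-inf, 25): OK
  at node 23 with bounds (1, 25): OK
  at node 5 with bounds (1, 23): OK
  at node 44 with bounds (25, +inf): OK
No violation found at any node.
Result: Valid BST


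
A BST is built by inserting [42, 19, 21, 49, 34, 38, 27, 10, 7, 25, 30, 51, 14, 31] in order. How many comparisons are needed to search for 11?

Search path for 11: 42 -> 19 -> 10 -> 14
Found: False
Comparisons: 4


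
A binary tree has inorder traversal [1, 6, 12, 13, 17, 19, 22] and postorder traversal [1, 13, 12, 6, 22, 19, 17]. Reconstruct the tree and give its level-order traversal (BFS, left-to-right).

Inorder:   [1, 6, 12, 13, 17, 19, 22]
Postorder: [1, 13, 12, 6, 22, 19, 17]
Algorithm: postorder visits root last, so walk postorder right-to-left;
each value is the root of the current inorder slice — split it at that
value, recurse on the right subtree first, then the left.
Recursive splits:
  root=17; inorder splits into left=[1, 6, 12, 13], right=[19, 22]
  root=19; inorder splits into left=[], right=[22]
  root=22; inorder splits into left=[], right=[]
  root=6; inorder splits into left=[1], right=[12, 13]
  root=12; inorder splits into left=[], right=[13]
  root=13; inorder splits into left=[], right=[]
  root=1; inorder splits into left=[], right=[]
Reconstructed level-order: [17, 6, 19, 1, 12, 22, 13]


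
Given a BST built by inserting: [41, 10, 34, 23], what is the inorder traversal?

Tree insertion order: [41, 10, 34, 23]
Tree (level-order array): [41, 10, None, None, 34, 23]
Inorder traversal: [10, 23, 34, 41]


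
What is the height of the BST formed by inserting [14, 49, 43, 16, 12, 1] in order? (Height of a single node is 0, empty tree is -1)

Insertion order: [14, 49, 43, 16, 12, 1]
Tree (level-order array): [14, 12, 49, 1, None, 43, None, None, None, 16]
Compute height bottom-up (empty subtree = -1):
  height(1) = 1 + max(-1, -1) = 0
  height(12) = 1 + max(0, -1) = 1
  height(16) = 1 + max(-1, -1) = 0
  height(43) = 1 + max(0, -1) = 1
  height(49) = 1 + max(1, -1) = 2
  height(14) = 1 + max(1, 2) = 3
Height = 3


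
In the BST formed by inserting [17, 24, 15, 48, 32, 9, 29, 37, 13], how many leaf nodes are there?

Tree built from: [17, 24, 15, 48, 32, 9, 29, 37, 13]
Tree (level-order array): [17, 15, 24, 9, None, None, 48, None, 13, 32, None, None, None, 29, 37]
Rule: A leaf has 0 children.
Per-node child counts:
  node 17: 2 child(ren)
  node 15: 1 child(ren)
  node 9: 1 child(ren)
  node 13: 0 child(ren)
  node 24: 1 child(ren)
  node 48: 1 child(ren)
  node 32: 2 child(ren)
  node 29: 0 child(ren)
  node 37: 0 child(ren)
Matching nodes: [13, 29, 37]
Count of leaf nodes: 3


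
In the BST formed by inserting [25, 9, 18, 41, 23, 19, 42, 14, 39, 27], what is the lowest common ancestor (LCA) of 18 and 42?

Tree insertion order: [25, 9, 18, 41, 23, 19, 42, 14, 39, 27]
Tree (level-order array): [25, 9, 41, None, 18, 39, 42, 14, 23, 27, None, None, None, None, None, 19]
In a BST, the LCA of p=18, q=42 is the first node v on the
root-to-leaf path with p <= v <= q (go left if both < v, right if both > v).
Walk from root:
  at 25: 18 <= 25 <= 42, this is the LCA
LCA = 25


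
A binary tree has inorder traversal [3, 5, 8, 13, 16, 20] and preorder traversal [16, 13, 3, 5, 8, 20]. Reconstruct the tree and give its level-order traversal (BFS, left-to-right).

Inorder:  [3, 5, 8, 13, 16, 20]
Preorder: [16, 13, 3, 5, 8, 20]
Algorithm: preorder visits root first, so consume preorder in order;
for each root, split the current inorder slice at that value into
left-subtree inorder and right-subtree inorder, then recurse.
Recursive splits:
  root=16; inorder splits into left=[3, 5, 8, 13], right=[20]
  root=13; inorder splits into left=[3, 5, 8], right=[]
  root=3; inorder splits into left=[], right=[5, 8]
  root=5; inorder splits into left=[], right=[8]
  root=8; inorder splits into left=[], right=[]
  root=20; inorder splits into left=[], right=[]
Reconstructed level-order: [16, 13, 20, 3, 5, 8]


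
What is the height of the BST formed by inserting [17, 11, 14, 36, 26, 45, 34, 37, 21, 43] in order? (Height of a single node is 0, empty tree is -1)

Insertion order: [17, 11, 14, 36, 26, 45, 34, 37, 21, 43]
Tree (level-order array): [17, 11, 36, None, 14, 26, 45, None, None, 21, 34, 37, None, None, None, None, None, None, 43]
Compute height bottom-up (empty subtree = -1):
  height(14) = 1 + max(-1, -1) = 0
  height(11) = 1 + max(-1, 0) = 1
  height(21) = 1 + max(-1, -1) = 0
  height(34) = 1 + max(-1, -1) = 0
  height(26) = 1 + max(0, 0) = 1
  height(43) = 1 + max(-1, -1) = 0
  height(37) = 1 + max(-1, 0) = 1
  height(45) = 1 + max(1, -1) = 2
  height(36) = 1 + max(1, 2) = 3
  height(17) = 1 + max(1, 3) = 4
Height = 4


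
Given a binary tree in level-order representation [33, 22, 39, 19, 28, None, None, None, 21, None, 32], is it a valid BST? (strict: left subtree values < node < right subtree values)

Level-order array: [33, 22, 39, 19, 28, None, None, None, 21, None, 32]
Validate using subtree bounds (lo, hi): at each node, require lo < value < hi,
then recurse left with hi=value and right with lo=value.
Preorder trace (stopping at first violation):
  at node 33 with bounds (-inf, +inf): OK
  at node 22 with bounds (-inf, 33): OK
  at node 19 with bounds (-inf, 22): OK
  at node 21 with bounds (19, 22): OK
  at node 28 with bounds (22, 33): OK
  at node 32 with bounds (28, 33): OK
  at node 39 with bounds (33, +inf): OK
No violation found at any node.
Result: Valid BST


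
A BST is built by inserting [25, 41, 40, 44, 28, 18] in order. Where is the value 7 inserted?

Starting tree (level order): [25, 18, 41, None, None, 40, 44, 28]
Insertion path: 25 -> 18
Result: insert 7 as left child of 18
Final tree (level order): [25, 18, 41, 7, None, 40, 44, None, None, 28]


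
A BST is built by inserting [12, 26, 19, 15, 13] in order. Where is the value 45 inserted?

Starting tree (level order): [12, None, 26, 19, None, 15, None, 13]
Insertion path: 12 -> 26
Result: insert 45 as right child of 26
Final tree (level order): [12, None, 26, 19, 45, 15, None, None, None, 13]


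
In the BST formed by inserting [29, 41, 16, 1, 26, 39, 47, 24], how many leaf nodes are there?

Tree built from: [29, 41, 16, 1, 26, 39, 47, 24]
Tree (level-order array): [29, 16, 41, 1, 26, 39, 47, None, None, 24]
Rule: A leaf has 0 children.
Per-node child counts:
  node 29: 2 child(ren)
  node 16: 2 child(ren)
  node 1: 0 child(ren)
  node 26: 1 child(ren)
  node 24: 0 child(ren)
  node 41: 2 child(ren)
  node 39: 0 child(ren)
  node 47: 0 child(ren)
Matching nodes: [1, 24, 39, 47]
Count of leaf nodes: 4


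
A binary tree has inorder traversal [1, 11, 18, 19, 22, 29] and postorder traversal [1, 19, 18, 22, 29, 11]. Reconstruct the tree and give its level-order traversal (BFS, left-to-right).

Inorder:   [1, 11, 18, 19, 22, 29]
Postorder: [1, 19, 18, 22, 29, 11]
Algorithm: postorder visits root last, so walk postorder right-to-left;
each value is the root of the current inorder slice — split it at that
value, recurse on the right subtree first, then the left.
Recursive splits:
  root=11; inorder splits into left=[1], right=[18, 19, 22, 29]
  root=29; inorder splits into left=[18, 19, 22], right=[]
  root=22; inorder splits into left=[18, 19], right=[]
  root=18; inorder splits into left=[], right=[19]
  root=19; inorder splits into left=[], right=[]
  root=1; inorder splits into left=[], right=[]
Reconstructed level-order: [11, 1, 29, 22, 18, 19]


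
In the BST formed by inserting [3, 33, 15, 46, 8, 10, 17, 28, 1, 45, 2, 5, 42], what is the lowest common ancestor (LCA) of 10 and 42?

Tree insertion order: [3, 33, 15, 46, 8, 10, 17, 28, 1, 45, 2, 5, 42]
Tree (level-order array): [3, 1, 33, None, 2, 15, 46, None, None, 8, 17, 45, None, 5, 10, None, 28, 42]
In a BST, the LCA of p=10, q=42 is the first node v on the
root-to-leaf path with p <= v <= q (go left if both < v, right if both > v).
Walk from root:
  at 3: both 10 and 42 > 3, go right
  at 33: 10 <= 33 <= 42, this is the LCA
LCA = 33
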